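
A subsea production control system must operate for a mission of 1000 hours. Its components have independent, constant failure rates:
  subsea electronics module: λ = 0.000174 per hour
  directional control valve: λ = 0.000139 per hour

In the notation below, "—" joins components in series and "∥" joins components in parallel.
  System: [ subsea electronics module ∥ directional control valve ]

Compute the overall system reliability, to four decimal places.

0.9793

R(subsea electronics module) = exp(−0.000174 × 1000) = 0.840297
R(directional control valve) = exp(−0.000139 × 1000) = 0.870228
Parallel (subsea electronics module and directional control valve): 1 − (1 − 0.840297)(1 − 0.870228) = 0.9793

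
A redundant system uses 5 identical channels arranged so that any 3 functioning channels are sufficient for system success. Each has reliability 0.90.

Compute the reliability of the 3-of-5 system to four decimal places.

0.9914

R = Σ_{i=3}^{5} C(5,i) p^i (1−p)^{5−i} with p = 0.90
C(5,3)·0.90^3·0.10^2 = 0.072900
C(5,4)·0.90^4·0.10^1 = 0.328050
C(5,5)·0.90^5·0.10^0 = 0.590490
Sum = 0.9914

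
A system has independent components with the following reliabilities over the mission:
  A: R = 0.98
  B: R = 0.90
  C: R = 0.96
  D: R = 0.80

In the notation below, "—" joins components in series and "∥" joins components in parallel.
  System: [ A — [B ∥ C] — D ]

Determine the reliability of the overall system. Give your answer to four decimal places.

0.7809

Parallel (B and C): 1 − (1 − 0.900000)(1 − 0.960000) = 0.996000
Series (A, [0.996000], and D): 0.980000 × 0.996000 × 0.800000 = 0.7809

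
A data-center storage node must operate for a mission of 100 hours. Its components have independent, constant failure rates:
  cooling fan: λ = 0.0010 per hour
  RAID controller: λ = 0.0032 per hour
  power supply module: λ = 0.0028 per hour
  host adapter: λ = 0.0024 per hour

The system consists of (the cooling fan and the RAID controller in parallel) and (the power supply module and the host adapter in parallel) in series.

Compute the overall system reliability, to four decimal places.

R(cooling fan) = exp(−0.0010 × 100) = 0.904837
R(RAID controller) = exp(−0.0032 × 100) = 0.726149
R(power supply module) = exp(−0.0028 × 100) = 0.755784
R(host adapter) = exp(−0.0024 × 100) = 0.786628
Parallel (cooling fan and RAID controller): 1 − (1 − 0.904837)(1 − 0.726149) = 0.973940
Parallel (power supply module and host adapter): 1 − (1 − 0.755784)(1 − 0.786628) = 0.947891
Series ([0.973940] and [0.947891]): 0.973940 × 0.947891 = 0.9232

0.9232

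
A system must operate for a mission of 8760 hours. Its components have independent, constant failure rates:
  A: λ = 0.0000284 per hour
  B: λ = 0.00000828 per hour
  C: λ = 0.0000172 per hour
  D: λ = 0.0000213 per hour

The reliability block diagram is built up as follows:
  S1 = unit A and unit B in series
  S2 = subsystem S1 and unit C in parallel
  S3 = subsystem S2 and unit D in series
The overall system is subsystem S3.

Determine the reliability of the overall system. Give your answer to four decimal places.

0.7979

R(A) = exp(−0.0000284 × 8760) = 0.779748
R(B) = exp(−0.00000828 × 8760) = 0.930035
R(C) = exp(−0.0000172 × 8760) = 0.860130
R(D) = exp(−0.0000213 × 8760) = 0.829786
Series (A and B): 0.779748 × 0.930035 = 0.725193
Parallel ([0.725193] and C): 1 − (1 − 0.725193)(1 − 0.860130) = 0.961563
Series ([0.961563] and D): 0.961563 × 0.829786 = 0.7979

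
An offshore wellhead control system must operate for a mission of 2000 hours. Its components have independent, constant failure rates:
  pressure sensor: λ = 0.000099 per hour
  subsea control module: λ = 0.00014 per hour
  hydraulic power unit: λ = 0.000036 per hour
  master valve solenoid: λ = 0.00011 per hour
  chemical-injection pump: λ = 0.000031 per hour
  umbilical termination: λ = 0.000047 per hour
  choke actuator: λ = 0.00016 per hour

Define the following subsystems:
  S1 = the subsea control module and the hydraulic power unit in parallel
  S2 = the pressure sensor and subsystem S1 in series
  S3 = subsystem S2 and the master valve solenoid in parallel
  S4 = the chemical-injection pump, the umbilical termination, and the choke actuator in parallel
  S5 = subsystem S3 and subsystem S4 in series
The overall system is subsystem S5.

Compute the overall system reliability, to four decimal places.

R(pressure sensor) = exp(−0.000099 × 2000) = 0.820370
R(subsea control module) = exp(−0.00014 × 2000) = 0.755784
R(hydraulic power unit) = exp(−0.000036 × 2000) = 0.930531
R(master valve solenoid) = exp(−0.00011 × 2000) = 0.802519
R(chemical-injection pump) = exp(−0.000031 × 2000) = 0.939883
R(umbilical termination) = exp(−0.000047 × 2000) = 0.910283
R(choke actuator) = exp(−0.00016 × 2000) = 0.726149
Parallel (subsea control module and hydraulic power unit): 1 − (1 − 0.755784)(1 − 0.930531) = 0.983035
Series (pressure sensor and [0.983035]): 0.820370 × 0.983035 = 0.806452
Parallel ([0.806452] and master valve solenoid): 1 − (1 − 0.806452)(1 − 0.802519) = 0.961778
Parallel (chemical-injection pump, umbilical termination, and choke actuator): 1 − (1 − 0.939883)(1 − 0.910283)(1 − 0.726149) = 0.998523
Series ([0.961778] and [0.998523]): 0.961778 × 0.998523 = 0.9604

0.9604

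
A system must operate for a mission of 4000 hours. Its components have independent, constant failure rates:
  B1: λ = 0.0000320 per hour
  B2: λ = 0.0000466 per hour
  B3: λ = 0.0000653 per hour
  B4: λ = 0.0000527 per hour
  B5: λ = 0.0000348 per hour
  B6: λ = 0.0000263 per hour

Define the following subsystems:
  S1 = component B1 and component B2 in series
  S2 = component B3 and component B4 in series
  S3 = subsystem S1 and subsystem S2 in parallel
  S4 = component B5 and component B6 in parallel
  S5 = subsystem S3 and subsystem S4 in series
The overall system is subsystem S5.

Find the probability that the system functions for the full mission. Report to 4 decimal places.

0.8868

R(B1) = exp(−0.0000320 × 4000) = 0.879853
R(B2) = exp(−0.0000466 × 4000) = 0.829942
R(B3) = exp(−0.0000653 × 4000) = 0.770127
R(B4) = exp(−0.0000527 × 4000) = 0.809936
R(B5) = exp(−0.0000348 × 4000) = 0.870054
R(B6) = exp(−0.0000263 × 4000) = 0.900144
Series (B1 and B2): 0.879853 × 0.829942 = 0.730227
Series (B3 and B4): 0.770127 × 0.809936 = 0.623754
Parallel ([0.730227] and [0.623754]): 1 − (1 − 0.730227)(1 − 0.623754) = 0.898499
Parallel (B5 and B6): 1 − (1 − 0.870054)(1 − 0.900144) = 0.987024
Series ([0.898499] and [0.987024]): 0.898499 × 0.987024 = 0.8868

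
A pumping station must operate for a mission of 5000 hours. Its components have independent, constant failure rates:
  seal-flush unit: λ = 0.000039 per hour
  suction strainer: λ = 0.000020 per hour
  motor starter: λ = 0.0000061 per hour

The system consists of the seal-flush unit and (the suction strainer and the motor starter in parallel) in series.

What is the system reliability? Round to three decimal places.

0.820

R(seal-flush unit) = exp(−0.000039 × 5000) = 0.82283
R(suction strainer) = exp(−0.000020 × 5000) = 0.90484
R(motor starter) = exp(−0.0000061 × 5000) = 0.96996
Parallel (suction strainer and motor starter): 1 − (1 − 0.90484)(1 − 0.96996) = 0.99714
Series (seal-flush unit and [0.99714]): 0.82283 × 0.99714 = 0.820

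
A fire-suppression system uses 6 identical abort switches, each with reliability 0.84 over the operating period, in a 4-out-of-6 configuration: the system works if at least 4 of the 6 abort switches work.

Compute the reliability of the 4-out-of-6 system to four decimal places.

0.9440

R = Σ_{i=4}^{6} C(6,i) p^i (1−p)^{6−i} with p = 0.84
C(6,4)·0.84^4·0.16^2 = 0.191183
C(6,5)·0.84^5·0.16^1 = 0.401483
C(6,6)·0.84^6·0.16^0 = 0.351298
Sum = 0.9440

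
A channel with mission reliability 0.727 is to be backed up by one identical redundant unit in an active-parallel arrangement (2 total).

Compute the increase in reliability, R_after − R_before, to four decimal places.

0.1985

R_before = 0.727
R_after = 1 − (1 − 0.727)^2 = 0.9255
ΔR = 0.9255 − 0.727 = 0.1985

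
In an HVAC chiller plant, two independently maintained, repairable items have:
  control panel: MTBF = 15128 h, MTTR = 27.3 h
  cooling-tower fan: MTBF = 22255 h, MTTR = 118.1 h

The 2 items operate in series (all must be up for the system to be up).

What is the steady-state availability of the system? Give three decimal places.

0.993

A(control panel) = MTBF/(MTBF+MTTR) = 15128/(15128+27.3) = 0.998199
A(cooling-tower fan) = MTBF/(MTBF+MTTR) = 22255/(22255+118.1) = 0.994721
Series availability: 0.998199 × 0.994721 = 0.993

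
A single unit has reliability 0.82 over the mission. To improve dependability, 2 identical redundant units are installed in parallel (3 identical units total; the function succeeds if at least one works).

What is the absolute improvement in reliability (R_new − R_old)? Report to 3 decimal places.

R_before = 0.82
R_after = 1 − (1 − 0.82)^3 = 0.994
ΔR = 0.994 − 0.82 = 0.174

0.174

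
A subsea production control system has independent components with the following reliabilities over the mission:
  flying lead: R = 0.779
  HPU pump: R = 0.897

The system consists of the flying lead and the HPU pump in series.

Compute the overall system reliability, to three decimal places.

0.699

Series (flying lead and HPU pump): 0.77900 × 0.89700 = 0.699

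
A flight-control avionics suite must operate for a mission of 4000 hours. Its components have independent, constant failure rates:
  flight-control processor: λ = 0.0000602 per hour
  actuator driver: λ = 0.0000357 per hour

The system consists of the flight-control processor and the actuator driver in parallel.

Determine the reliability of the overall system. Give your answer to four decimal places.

R(flight-control processor) = exp(−0.0000602 × 4000) = 0.785999
R(actuator driver) = exp(−0.0000357 × 4000) = 0.866927
Parallel (flight-control processor and actuator driver): 1 − (1 − 0.785999)(1 − 0.866927) = 0.9715

0.9715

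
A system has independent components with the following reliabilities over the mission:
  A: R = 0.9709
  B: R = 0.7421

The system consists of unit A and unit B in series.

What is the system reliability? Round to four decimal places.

0.7205

Series (A and B): 0.970900 × 0.742100 = 0.7205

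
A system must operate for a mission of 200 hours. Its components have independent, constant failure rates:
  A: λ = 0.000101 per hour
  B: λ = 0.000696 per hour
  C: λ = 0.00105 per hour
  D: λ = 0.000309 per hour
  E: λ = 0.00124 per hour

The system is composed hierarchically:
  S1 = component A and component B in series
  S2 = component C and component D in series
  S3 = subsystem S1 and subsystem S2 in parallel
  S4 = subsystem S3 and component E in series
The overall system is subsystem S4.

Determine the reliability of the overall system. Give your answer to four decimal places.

0.7530

R(A) = exp(−0.000101 × 200) = 0.980003
R(B) = exp(−0.000696 × 200) = 0.870054
R(C) = exp(−0.00105 × 200) = 0.810584
R(D) = exp(−0.000309 × 200) = 0.940071
R(E) = exp(−0.00124 × 200) = 0.780360
Series (A and B): 0.980003 × 0.870054 = 0.852656
Series (C and D): 0.810584 × 0.940071 = 0.762007
Parallel ([0.852656] and [0.762007]): 1 − (1 − 0.852656)(1 − 0.762007) = 0.964933
Series ([0.964933] and E): 0.964933 × 0.780360 = 0.7530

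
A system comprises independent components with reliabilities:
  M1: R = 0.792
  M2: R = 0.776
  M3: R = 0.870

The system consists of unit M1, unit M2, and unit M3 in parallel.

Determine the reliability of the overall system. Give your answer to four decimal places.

Parallel (M1, M2, and M3): 1 − (1 − 0.792000)(1 − 0.776000)(1 − 0.870000) = 0.9939

0.9939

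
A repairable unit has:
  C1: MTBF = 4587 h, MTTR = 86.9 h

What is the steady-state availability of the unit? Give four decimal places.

A(C1) = MTBF/(MTBF+MTTR) = 4587/(4587+86.9) = 0.9814

0.9814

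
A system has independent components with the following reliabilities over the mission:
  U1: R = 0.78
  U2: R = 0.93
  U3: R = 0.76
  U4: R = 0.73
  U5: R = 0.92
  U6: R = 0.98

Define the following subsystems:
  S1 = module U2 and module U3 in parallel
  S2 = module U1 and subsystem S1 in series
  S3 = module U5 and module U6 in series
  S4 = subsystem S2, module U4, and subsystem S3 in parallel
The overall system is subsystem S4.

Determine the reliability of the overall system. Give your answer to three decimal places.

Parallel (U2 and U3): 1 − (1 − 0.93000)(1 − 0.76000) = 0.98320
Series (U1 and [0.98320]): 0.78000 × 0.98320 = 0.76690
Series (U5 and U6): 0.92000 × 0.98000 = 0.90160
Parallel ([0.76690], U4, and [0.90160]): 1 − (1 − 0.76690)(1 − 0.73000)(1 − 0.90160) = 0.994

0.994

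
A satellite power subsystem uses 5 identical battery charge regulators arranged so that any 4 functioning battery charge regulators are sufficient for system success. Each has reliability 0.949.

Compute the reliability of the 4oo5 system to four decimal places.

R = Σ_{i=4}^{5} C(5,i) p^i (1−p)^{5−i} with p = 0.949
C(5,4)·0.949^4·0.051^1 = 0.206826
C(5,5)·0.949^5·0.051^0 = 0.769717
Sum = 0.9765

0.9765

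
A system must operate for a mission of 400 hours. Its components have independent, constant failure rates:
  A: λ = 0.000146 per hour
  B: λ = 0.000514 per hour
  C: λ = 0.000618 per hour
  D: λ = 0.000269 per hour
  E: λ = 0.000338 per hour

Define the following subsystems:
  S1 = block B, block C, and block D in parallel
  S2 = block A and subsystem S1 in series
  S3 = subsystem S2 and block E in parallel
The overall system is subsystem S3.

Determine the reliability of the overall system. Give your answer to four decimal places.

0.9923

R(A) = exp(−0.000146 × 400) = 0.943273
R(B) = exp(−0.000514 × 400) = 0.814159
R(C) = exp(−0.000618 × 400) = 0.780984
R(D) = exp(−0.000269 × 400) = 0.897987
R(E) = exp(−0.000338 × 400) = 0.873541
Parallel (B, C, and D): 1 − (1 − 0.814159)(1 − 0.780984)(1 − 0.897987) = 0.995848
Series (A and [0.995848]): 0.943273 × 0.995848 = 0.939357
Parallel ([0.939357] and E): 1 − (1 − 0.939357)(1 − 0.873541) = 0.9923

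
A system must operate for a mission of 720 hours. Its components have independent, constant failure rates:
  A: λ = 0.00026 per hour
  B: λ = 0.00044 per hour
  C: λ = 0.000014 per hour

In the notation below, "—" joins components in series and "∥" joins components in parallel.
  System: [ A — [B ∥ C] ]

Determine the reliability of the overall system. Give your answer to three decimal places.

R(A) = exp(−0.00026 × 720) = 0.82928
R(B) = exp(−0.00044 × 720) = 0.72848
R(C) = exp(−0.000014 × 720) = 0.98997
Parallel (B and C): 1 − (1 − 0.72848)(1 − 0.98997) = 0.99728
Series (A and [0.99728]): 0.82928 × 0.99728 = 0.827

0.827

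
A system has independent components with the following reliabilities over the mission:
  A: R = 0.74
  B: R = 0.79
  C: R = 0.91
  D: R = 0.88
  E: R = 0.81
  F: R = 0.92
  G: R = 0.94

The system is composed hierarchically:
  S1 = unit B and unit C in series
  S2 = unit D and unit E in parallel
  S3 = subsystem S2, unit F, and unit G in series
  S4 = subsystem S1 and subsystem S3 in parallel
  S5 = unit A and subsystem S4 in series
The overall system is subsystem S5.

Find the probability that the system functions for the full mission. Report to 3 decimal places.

Series (B and C): 0.79000 × 0.91000 = 0.71890
Parallel (D and E): 1 − (1 − 0.88000)(1 − 0.81000) = 0.97720
Series ([0.97720], F, and G): 0.97720 × 0.92000 × 0.94000 = 0.84508
Parallel ([0.71890] and [0.84508]): 1 − (1 − 0.71890)(1 − 0.84508) = 0.95645
Series (A and [0.95645]): 0.74000 × 0.95645 = 0.708

0.708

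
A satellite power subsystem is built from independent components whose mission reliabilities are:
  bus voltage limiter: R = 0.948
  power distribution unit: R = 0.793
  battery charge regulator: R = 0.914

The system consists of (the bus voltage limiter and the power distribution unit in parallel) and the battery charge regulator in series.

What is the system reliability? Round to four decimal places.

0.9042

Parallel (bus voltage limiter and power distribution unit): 1 − (1 − 0.948000)(1 − 0.793000) = 0.989236
Series ([0.989236] and battery charge regulator): 0.989236 × 0.914000 = 0.9042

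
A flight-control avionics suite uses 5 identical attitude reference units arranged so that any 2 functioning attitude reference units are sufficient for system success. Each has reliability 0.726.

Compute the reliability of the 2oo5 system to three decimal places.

R = Σ_{i=2}^{5} C(5,i) p^i (1−p)^{5−i} with p = 0.726
C(5,2)·0.726^2·0.274^3 = 0.10842
C(5,3)·0.726^3·0.274^2 = 0.28728
C(5,4)·0.726^4·0.274^1 = 0.38060
C(5,5)·0.726^5·0.274^0 = 0.20169
Sum = 0.978

0.978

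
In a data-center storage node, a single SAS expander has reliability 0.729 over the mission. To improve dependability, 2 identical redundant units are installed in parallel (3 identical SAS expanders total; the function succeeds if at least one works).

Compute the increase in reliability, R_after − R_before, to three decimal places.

0.251

R_before = 0.729
R_after = 1 − (1 − 0.729)^3 = 0.980
ΔR = 0.980 − 0.729 = 0.251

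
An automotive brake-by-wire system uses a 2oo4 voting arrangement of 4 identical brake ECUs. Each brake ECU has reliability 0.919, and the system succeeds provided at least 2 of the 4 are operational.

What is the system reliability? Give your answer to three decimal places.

R = Σ_{i=2}^{4} C(4,i) p^i (1−p)^{4−i} with p = 0.919
C(4,2)·0.919^2·0.081^2 = 0.03325
C(4,3)·0.919^3·0.081^1 = 0.25147
C(4,4)·0.919^4·0.081^0 = 0.71328
Sum = 0.998

0.998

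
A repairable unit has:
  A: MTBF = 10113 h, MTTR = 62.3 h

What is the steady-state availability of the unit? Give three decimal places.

A(A) = MTBF/(MTBF+MTTR) = 10113/(10113+62.3) = 0.994

0.994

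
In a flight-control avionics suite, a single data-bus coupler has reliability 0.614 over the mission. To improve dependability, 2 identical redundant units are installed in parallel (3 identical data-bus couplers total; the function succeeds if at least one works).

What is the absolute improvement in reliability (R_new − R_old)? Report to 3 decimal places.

R_before = 0.614
R_after = 1 − (1 − 0.614)^3 = 0.942
ΔR = 0.942 − 0.614 = 0.328

0.328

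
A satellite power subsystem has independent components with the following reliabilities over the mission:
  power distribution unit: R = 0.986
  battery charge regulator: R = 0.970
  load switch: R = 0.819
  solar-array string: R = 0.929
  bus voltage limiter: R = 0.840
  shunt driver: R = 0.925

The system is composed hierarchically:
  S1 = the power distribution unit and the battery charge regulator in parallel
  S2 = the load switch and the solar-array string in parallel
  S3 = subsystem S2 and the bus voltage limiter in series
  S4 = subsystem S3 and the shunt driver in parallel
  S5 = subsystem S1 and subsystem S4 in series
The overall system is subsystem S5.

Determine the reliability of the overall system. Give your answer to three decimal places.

0.987

Parallel (power distribution unit and battery charge regulator): 1 − (1 − 0.98600)(1 − 0.97000) = 0.99958
Parallel (load switch and solar-array string): 1 − (1 − 0.81900)(1 − 0.92900) = 0.98715
Series ([0.98715] and bus voltage limiter): 0.98715 × 0.84000 = 0.82921
Parallel ([0.82921] and shunt driver): 1 − (1 − 0.82921)(1 − 0.92500) = 0.98719
Series ([0.99958] and [0.98719]): 0.99958 × 0.98719 = 0.987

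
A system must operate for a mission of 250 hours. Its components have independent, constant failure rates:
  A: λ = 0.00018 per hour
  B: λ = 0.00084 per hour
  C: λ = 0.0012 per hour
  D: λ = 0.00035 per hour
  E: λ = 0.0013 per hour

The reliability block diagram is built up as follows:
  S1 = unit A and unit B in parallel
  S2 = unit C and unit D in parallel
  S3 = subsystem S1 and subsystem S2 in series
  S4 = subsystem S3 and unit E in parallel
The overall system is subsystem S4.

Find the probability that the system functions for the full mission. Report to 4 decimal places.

0.9917

R(A) = exp(−0.00018 × 250) = 0.955997
R(B) = exp(−0.00084 × 250) = 0.810584
R(C) = exp(−0.0012 × 250) = 0.740818
R(D) = exp(−0.00035 × 250) = 0.916219
R(E) = exp(−0.0013 × 250) = 0.722527
Parallel (A and B): 1 − (1 − 0.955997)(1 − 0.810584) = 0.991665
Parallel (C and D): 1 − (1 − 0.740818)(1 − 0.916219) = 0.978285
Series ([0.991665] and [0.978285]): 0.991665 × 0.978285 = 0.970131
Parallel ([0.970131] and E): 1 − (1 − 0.970131)(1 − 0.722527) = 0.9917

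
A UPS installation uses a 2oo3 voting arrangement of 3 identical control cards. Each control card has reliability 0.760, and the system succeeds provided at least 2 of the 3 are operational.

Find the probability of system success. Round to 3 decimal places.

R = Σ_{i=2}^{3} C(3,i) p^i (1−p)^{3−i} with p = 0.760
C(3,2)·0.760^2·0.240^1 = 0.41587
C(3,3)·0.760^3·0.240^0 = 0.43898
Sum = 0.855

0.855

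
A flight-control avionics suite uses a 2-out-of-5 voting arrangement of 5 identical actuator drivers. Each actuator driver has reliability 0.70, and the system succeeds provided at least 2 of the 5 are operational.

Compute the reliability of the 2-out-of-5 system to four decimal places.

0.9692

R = Σ_{i=2}^{5} C(5,i) p^i (1−p)^{5−i} with p = 0.70
C(5,2)·0.70^2·0.30^3 = 0.132300
C(5,3)·0.70^3·0.30^2 = 0.308700
C(5,4)·0.70^4·0.30^1 = 0.360150
C(5,5)·0.70^5·0.30^0 = 0.168070
Sum = 0.9692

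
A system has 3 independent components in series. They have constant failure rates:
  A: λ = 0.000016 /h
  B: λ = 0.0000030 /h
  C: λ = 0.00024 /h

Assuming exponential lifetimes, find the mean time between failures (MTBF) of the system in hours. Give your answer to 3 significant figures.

Series of exponential components: λ_sys = Σ λ_i
λ_sys = 0.000016 + 0.0000030 + 0.00024 = 2.5900e-04 /h
MTBF = 1 / λ_sys = 3860 h

3860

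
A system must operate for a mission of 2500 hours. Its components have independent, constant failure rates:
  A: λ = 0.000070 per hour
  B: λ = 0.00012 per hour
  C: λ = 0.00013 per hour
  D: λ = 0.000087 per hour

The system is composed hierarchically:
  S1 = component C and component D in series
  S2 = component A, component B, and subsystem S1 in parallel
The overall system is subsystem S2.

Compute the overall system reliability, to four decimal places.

0.9826

R(A) = exp(−0.000070 × 2500) = 0.839457
R(B) = exp(−0.00012 × 2500) = 0.740818
R(C) = exp(−0.00013 × 2500) = 0.722527
R(D) = exp(−0.000087 × 2500) = 0.804528
Series (C and D): 0.722527 × 0.804528 = 0.581293
Parallel (A, B, and [0.581293]): 1 − (1 − 0.839457)(1 − 0.740818)(1 − 0.581293) = 0.9826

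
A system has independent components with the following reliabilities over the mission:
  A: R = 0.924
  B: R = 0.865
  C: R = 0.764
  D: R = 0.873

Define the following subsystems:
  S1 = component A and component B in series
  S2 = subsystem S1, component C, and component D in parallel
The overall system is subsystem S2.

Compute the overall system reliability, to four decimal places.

Series (A and B): 0.924000 × 0.865000 = 0.799260
Parallel ([0.799260], C, and D): 1 − (1 − 0.799260)(1 − 0.764000)(1 − 0.873000) = 0.9940

0.9940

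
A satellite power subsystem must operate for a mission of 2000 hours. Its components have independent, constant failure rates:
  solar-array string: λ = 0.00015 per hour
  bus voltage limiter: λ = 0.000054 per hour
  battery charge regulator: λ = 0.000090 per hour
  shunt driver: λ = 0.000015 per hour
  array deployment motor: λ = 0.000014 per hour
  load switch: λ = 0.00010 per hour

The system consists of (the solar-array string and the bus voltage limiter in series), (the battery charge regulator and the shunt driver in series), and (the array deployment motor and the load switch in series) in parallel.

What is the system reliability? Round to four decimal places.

R(solar-array string) = exp(−0.00015 × 2000) = 0.740818
R(bus voltage limiter) = exp(−0.000054 × 2000) = 0.897628
R(battery charge regulator) = exp(−0.000090 × 2000) = 0.835270
R(shunt driver) = exp(−0.000015 × 2000) = 0.970446
R(array deployment motor) = exp(−0.000014 × 2000) = 0.972388
R(load switch) = exp(−0.00010 × 2000) = 0.818731
Series (solar-array string and bus voltage limiter): 0.740818 × 0.897628 = 0.664979
Series (battery charge regulator and shunt driver): 0.835270 × 0.970446 = 0.810584
Series (array deployment motor and load switch): 0.972388 × 0.818731 = 0.796124
Parallel ([0.664979], [0.810584], and [0.796124]): 1 − (1 − 0.664979)(1 − 0.810584)(1 − 0.796124) = 0.9871

0.9871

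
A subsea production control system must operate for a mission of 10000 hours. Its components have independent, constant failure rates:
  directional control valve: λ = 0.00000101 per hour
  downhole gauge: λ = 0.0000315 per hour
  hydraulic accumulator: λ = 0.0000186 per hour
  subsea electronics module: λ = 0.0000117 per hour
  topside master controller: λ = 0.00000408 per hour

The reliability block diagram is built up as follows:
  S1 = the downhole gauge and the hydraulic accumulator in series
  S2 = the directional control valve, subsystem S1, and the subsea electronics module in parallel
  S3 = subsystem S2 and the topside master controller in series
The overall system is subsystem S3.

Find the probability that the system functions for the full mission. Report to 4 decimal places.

0.9596

R(directional control valve) = exp(−0.00000101 × 10000) = 0.989951
R(downhole gauge) = exp(−0.0000315 × 10000) = 0.729789
R(hydraulic accumulator) = exp(−0.0000186 × 10000) = 0.830274
R(subsea electronics module) = exp(−0.0000117 × 10000) = 0.889585
R(topside master controller) = exp(−0.00000408 × 10000) = 0.960021
Series (downhole gauge and hydraulic accumulator): 0.729789 × 0.830274 = 0.605925
Parallel (directional control valve, [0.605925], and subsea electronics module): 1 − (1 − 0.989951)(1 − 0.605925)(1 − 0.889585) = 0.999563
Series ([0.999563] and topside master controller): 0.999563 × 0.960021 = 0.9596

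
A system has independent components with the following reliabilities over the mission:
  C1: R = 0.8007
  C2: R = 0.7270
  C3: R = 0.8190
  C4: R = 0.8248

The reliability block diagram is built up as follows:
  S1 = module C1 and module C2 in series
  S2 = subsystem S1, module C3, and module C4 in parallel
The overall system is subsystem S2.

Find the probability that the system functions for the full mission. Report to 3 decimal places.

Series (C1 and C2): 0.80070 × 0.72700 = 0.58211
Parallel ([0.58211], C3, and C4): 1 − (1 − 0.58211)(1 − 0.81900)(1 − 0.82480) = 0.987

0.987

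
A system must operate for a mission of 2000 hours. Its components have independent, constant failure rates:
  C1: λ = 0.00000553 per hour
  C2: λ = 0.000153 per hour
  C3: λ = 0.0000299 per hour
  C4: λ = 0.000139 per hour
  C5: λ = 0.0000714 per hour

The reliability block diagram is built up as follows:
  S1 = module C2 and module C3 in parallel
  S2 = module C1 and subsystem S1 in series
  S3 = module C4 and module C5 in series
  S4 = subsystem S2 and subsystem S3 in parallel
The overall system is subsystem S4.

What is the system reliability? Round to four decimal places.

R(C1) = exp(−0.00000553 × 2000) = 0.989001
R(C2) = exp(−0.000153 × 2000) = 0.736387
R(C3) = exp(−0.0000299 × 2000) = 0.941953
R(C4) = exp(−0.000139 × 2000) = 0.757297
R(C5) = exp(−0.0000714 × 2000) = 0.866927
Parallel (C2 and C3): 1 − (1 − 0.736387)(1 − 0.941953) = 0.984698
Series (C1 and [0.984698]): 0.989001 × 0.984698 = 0.973867
Series (C4 and C5): 0.757297 × 0.866927 = 0.656521
Parallel ([0.973867] and [0.656521]): 1 − (1 − 0.973867)(1 − 0.656521) = 0.9910

0.9910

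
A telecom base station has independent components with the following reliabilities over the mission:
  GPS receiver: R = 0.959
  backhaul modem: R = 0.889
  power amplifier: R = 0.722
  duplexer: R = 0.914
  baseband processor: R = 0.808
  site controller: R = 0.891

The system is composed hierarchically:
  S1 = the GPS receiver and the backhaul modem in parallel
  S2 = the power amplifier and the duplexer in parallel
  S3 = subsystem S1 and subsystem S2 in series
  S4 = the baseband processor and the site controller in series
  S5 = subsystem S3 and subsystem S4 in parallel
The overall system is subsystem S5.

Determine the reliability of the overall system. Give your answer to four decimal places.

Parallel (GPS receiver and backhaul modem): 1 − (1 − 0.959000)(1 − 0.889000) = 0.995449
Parallel (power amplifier and duplexer): 1 − (1 − 0.722000)(1 − 0.914000) = 0.976092
Series ([0.995449] and [0.976092]): 0.995449 × 0.976092 = 0.971650
Series (baseband processor and site controller): 0.808000 × 0.891000 = 0.719928
Parallel ([0.971650] and [0.719928]): 1 − (1 − 0.971650)(1 − 0.719928) = 0.9921

0.9921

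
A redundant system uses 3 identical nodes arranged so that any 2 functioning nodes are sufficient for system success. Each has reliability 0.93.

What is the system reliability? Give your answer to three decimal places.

R = Σ_{i=2}^{3} C(3,i) p^i (1−p)^{3−i} with p = 0.93
C(3,2)·0.93^2·0.07^1 = 0.18163
C(3,3)·0.93^3·0.07^0 = 0.80436
Sum = 0.986

0.986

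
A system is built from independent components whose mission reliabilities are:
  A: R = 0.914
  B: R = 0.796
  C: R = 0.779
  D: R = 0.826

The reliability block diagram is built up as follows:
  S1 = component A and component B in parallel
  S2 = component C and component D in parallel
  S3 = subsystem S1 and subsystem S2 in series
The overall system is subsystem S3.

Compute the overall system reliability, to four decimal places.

0.9447

Parallel (A and B): 1 − (1 − 0.914000)(1 − 0.796000) = 0.982456
Parallel (C and D): 1 − (1 − 0.779000)(1 − 0.826000) = 0.961546
Series ([0.982456] and [0.961546]): 0.982456 × 0.961546 = 0.9447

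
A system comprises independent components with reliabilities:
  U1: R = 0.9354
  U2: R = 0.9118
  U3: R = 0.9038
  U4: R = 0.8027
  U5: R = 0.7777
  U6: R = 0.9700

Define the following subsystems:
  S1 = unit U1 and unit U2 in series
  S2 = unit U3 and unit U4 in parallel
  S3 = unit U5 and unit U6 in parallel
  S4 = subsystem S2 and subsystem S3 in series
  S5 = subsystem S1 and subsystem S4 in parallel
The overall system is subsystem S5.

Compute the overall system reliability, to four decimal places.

0.9962

Series (U1 and U2): 0.935400 × 0.911800 = 0.852898
Parallel (U3 and U4): 1 − (1 − 0.903800)(1 − 0.802700) = 0.981020
Parallel (U5 and U6): 1 − (1 − 0.777700)(1 − 0.970000) = 0.993331
Series ([0.981020] and [0.993331]): 0.981020 × 0.993331 = 0.974478
Parallel ([0.852898] and [0.974478]): 1 − (1 − 0.852898)(1 − 0.974478) = 0.9962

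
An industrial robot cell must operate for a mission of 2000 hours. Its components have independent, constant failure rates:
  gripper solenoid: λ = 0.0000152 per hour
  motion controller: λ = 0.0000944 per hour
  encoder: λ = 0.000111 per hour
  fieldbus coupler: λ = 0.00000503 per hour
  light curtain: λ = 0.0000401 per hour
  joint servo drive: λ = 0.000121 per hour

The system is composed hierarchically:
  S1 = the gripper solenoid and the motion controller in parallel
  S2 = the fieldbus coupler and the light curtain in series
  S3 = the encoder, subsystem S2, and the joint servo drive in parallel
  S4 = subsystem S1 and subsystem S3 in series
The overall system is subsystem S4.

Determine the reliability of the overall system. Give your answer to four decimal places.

0.9912

R(gripper solenoid) = exp(−0.0000152 × 2000) = 0.970057
R(motion controller) = exp(−0.0000944 × 2000) = 0.827952
R(encoder) = exp(−0.000111 × 2000) = 0.800915
R(fieldbus coupler) = exp(−0.00000503 × 2000) = 0.989990
R(light curtain) = exp(−0.0000401 × 2000) = 0.922932
R(joint servo drive) = exp(−0.000121 × 2000) = 0.785056
Parallel (gripper solenoid and motion controller): 1 − (1 − 0.970057)(1 − 0.827952) = 0.994848
Series (fieldbus coupler and light curtain): 0.989990 × 0.922932 = 0.913693
Parallel (encoder, [0.913693], and joint servo drive): 1 − (1 − 0.800915)(1 − 0.913693)(1 − 0.785056) = 0.996307
Series ([0.994848] and [0.996307]): 0.994848 × 0.996307 = 0.9912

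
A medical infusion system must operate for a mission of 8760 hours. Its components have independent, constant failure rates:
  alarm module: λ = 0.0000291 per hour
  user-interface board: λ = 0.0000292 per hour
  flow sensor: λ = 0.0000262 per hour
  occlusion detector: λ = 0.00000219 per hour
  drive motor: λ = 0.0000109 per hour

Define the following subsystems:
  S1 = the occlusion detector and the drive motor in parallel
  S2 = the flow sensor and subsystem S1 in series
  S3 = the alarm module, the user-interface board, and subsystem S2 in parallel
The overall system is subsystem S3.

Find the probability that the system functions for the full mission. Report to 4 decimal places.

R(alarm module) = exp(−0.0000291 × 8760) = 0.774982
R(user-interface board) = exp(−0.0000292 × 8760) = 0.774303
R(flow sensor) = exp(−0.0000262 × 8760) = 0.794921
R(occlusion detector) = exp(−0.00000219 × 8760) = 0.980998
R(drive motor) = exp(−0.0000109 × 8760) = 0.908933
Parallel (occlusion detector and drive motor): 1 − (1 − 0.980998)(1 − 0.908933) = 0.998270
Series (flow sensor and [0.998270]): 0.794921 × 0.998270 = 0.793546
Parallel (alarm module, user-interface board, and [0.793546]): 1 − (1 − 0.774982)(1 − 0.774303)(1 − 0.793546) = 0.9895

0.9895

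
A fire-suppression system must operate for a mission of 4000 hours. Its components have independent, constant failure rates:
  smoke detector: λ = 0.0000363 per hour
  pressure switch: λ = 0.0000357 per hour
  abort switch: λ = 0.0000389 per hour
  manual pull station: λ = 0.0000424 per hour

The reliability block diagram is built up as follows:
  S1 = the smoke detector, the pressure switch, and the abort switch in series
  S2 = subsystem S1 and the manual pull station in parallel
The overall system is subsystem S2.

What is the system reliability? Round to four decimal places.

0.9441

R(smoke detector) = exp(−0.0000363 × 4000) = 0.864849
R(pressure switch) = exp(−0.0000357 × 4000) = 0.866927
R(abort switch) = exp(−0.0000389 × 4000) = 0.855901
R(manual pull station) = exp(−0.0000424 × 4000) = 0.844002
Series (smoke detector, pressure switch, and abort switch): 0.864849 × 0.866927 × 0.855901 = 0.641721
Parallel ([0.641721] and manual pull station): 1 − (1 − 0.641721)(1 − 0.844002) = 0.9441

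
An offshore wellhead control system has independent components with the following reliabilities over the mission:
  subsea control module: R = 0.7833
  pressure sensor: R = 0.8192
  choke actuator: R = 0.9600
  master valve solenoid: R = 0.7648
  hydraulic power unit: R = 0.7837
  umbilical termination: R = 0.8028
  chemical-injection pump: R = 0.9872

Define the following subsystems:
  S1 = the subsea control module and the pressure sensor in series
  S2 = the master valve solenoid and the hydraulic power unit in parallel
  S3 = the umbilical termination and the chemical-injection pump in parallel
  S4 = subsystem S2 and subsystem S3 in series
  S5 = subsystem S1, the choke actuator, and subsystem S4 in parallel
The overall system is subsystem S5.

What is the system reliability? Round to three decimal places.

Series (subsea control module and pressure sensor): 0.78330 × 0.81920 = 0.64168
Parallel (master valve solenoid and hydraulic power unit): 1 − (1 − 0.76480)(1 − 0.78370) = 0.94913
Parallel (umbilical termination and chemical-injection pump): 1 − (1 − 0.80280)(1 − 0.98720) = 0.99748
Series ([0.94913] and [0.99748]): 0.94913 × 0.99748 = 0.94674
Parallel ([0.64168], choke actuator, and [0.94674]): 1 − (1 − 0.64168)(1 − 0.96000)(1 − 0.94674) = 0.999

0.999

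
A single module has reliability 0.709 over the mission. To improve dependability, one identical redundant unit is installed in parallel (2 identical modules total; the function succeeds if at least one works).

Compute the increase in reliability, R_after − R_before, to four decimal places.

0.2063

R_before = 0.709
R_after = 1 − (1 − 0.709)^2 = 0.9153
ΔR = 0.9153 − 0.709 = 0.2063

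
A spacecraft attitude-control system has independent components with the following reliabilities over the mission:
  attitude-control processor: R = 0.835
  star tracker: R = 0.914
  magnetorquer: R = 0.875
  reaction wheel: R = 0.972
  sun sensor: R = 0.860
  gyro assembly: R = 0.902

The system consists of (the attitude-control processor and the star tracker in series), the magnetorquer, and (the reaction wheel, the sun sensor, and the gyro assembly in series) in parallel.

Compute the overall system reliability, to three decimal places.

0.993

Series (attitude-control processor and star tracker): 0.83500 × 0.91400 = 0.76319
Series (reaction wheel, sun sensor, and gyro assembly): 0.97200 × 0.86000 × 0.90200 = 0.75400
Parallel ([0.76319], magnetorquer, and [0.75400]): 1 − (1 − 0.76319)(1 − 0.87500)(1 − 0.75400) = 0.993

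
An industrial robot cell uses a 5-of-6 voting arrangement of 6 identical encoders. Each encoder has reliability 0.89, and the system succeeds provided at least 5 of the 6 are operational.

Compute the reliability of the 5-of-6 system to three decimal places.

R = Σ_{i=5}^{6} C(6,i) p^i (1−p)^{6−i} with p = 0.89
C(6,5)·0.89^5·0.11^1 = 0.36855
C(6,6)·0.89^6·0.11^0 = 0.49698
Sum = 0.866

0.866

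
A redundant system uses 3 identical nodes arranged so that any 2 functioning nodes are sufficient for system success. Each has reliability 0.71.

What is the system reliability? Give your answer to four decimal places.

R = Σ_{i=2}^{3} C(3,i) p^i (1−p)^{3−i} with p = 0.71
C(3,2)·0.71^2·0.29^1 = 0.438567
C(3,3)·0.71^3·0.29^0 = 0.357911
Sum = 0.7965

0.7965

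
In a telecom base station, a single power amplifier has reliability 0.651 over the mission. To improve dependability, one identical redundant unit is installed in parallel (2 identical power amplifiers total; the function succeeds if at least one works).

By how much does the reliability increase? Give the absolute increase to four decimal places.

R_before = 0.651
R_after = 1 − (1 − 0.651)^2 = 0.8782
ΔR = 0.8782 − 0.651 = 0.2272

0.2272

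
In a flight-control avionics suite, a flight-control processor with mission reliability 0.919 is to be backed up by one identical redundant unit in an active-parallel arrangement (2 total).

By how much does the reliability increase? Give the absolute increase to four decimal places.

R_before = 0.919
R_after = 1 − (1 − 0.919)^2 = 0.9934
ΔR = 0.9934 − 0.919 = 0.0744

0.0744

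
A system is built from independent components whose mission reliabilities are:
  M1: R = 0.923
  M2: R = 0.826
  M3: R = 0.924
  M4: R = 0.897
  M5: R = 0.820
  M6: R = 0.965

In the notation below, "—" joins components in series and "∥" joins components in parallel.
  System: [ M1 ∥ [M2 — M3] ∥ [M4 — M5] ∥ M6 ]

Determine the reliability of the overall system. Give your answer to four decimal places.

0.9998

Series (M2 and M3): 0.826000 × 0.924000 = 0.763224
Series (M4 and M5): 0.897000 × 0.820000 = 0.735540
Parallel (M1, [0.763224], [0.735540], and M6): 1 − (1 − 0.923000)(1 − 0.763224)(1 − 0.735540)(1 − 0.965000) = 0.9998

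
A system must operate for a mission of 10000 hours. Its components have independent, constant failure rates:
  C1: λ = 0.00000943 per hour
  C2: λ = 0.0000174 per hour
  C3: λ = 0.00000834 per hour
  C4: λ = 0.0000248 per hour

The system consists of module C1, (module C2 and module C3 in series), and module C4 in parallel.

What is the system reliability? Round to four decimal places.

0.9955

R(C1) = exp(−0.00000943 × 10000) = 0.910010
R(C2) = exp(−0.0000174 × 10000) = 0.840297
R(C3) = exp(−0.00000834 × 10000) = 0.919983
R(C4) = exp(−0.0000248 × 10000) = 0.780360
Series (C2 and C3): 0.840297 × 0.919983 = 0.773059
Parallel (C1, [0.773059], and C4): 1 − (1 − 0.910010)(1 − 0.773059)(1 − 0.780360) = 0.9955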